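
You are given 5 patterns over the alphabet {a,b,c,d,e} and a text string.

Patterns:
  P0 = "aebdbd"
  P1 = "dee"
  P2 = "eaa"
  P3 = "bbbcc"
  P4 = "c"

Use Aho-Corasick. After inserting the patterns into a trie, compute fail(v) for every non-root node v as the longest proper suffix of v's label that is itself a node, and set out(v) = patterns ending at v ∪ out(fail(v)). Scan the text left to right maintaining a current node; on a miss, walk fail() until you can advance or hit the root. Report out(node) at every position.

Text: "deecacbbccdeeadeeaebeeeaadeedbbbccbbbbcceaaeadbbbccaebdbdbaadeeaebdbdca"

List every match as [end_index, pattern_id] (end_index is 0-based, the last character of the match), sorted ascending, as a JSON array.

Build automaton:
Trie (insert patterns):
  n0 'ε': a→1 b→13 c→18 d→7 e→10
  n1 'a': e→2
  n2 'ae': b→3
  n3 'aeb': d→4
  n4 'aebd': b→5
  n5 'aebdb': d→6
  n6 'aebdbd': ·  ←P0
  n7 'd': e→8
  n8 'de': e→9
  n9 'dee': ·  ←P1
  n10 'e': a→11
  n11 'ea': a→12
  n12 'eaa': ·  ←P2
  n13 'b': b→14
  n14 'bb': b→15
  n15 'bbb': c→16
  n16 'bbbc': c→17
  n17 'bbbcc': ·  ←P3
  n18 'c': ·  ←P4

BFS fail/out derivation:
  n1('a'): parent n0 fail=0; on 'a' 0 → fail=0;  out ∅∪∅=∅
  n7('d'): parent n0 fail=0; on 'd' 0 → fail=0;  out ∅∪∅=∅
  n10('e'): parent n0 fail=0; on 'e' 0 → fail=0;  out ∅∪∅=∅
  n13('b'): parent n0 fail=0; on 'b' 0 → fail=0;  out ∅∪∅=∅
  n18('c'): parent n0 fail=0; on 'c' 0 → fail=0;  out {4}∪∅={4}
  n2('ae'): parent n1 fail=0; on 'e' 0 → fail=10;  out ∅∪∅=∅
  n8('de'): parent n7 fail=0; on 'e' 0 → fail=10;  out ∅∪∅=∅
  n11('ea'): parent n10 fail=0; on 'a' 0 → fail=1;  out ∅∪∅=∅
  n14('bb'): parent n13 fail=0; on 'b' 0 → fail=13;  out ∅∪∅=∅
  n3('aeb'): parent n2 fail=10; on 'b' 10→0 → fail=13;  out ∅∪∅=∅
  n9('dee'): parent n8 fail=10; on 'e' 10→0 → fail=10;  out {1}∪∅={1}
  n12('eaa'): parent n11 fail=1; on 'a' 1→0 → fail=1;  out {2}∪∅={2}
  n15('bbb'): parent n14 fail=13; on 'b' 13 → fail=14;  out ∅∪∅=∅
  n4('aebd'): parent n3 fail=13; on 'd' 13→0 → fail=7;  out ∅∪∅=∅
  n16('bbbc'): parent n15 fail=14; on 'c' 14→13→0 → fail=18;  out ∅∪{4}={4}
  n5('aebdb'): parent n4 fail=7; on 'b' 7→0 → fail=13;  out ∅∪∅=∅
  n17('bbbcc'): parent n16 fail=18; on 'c' 18→0 → fail=18;  out {3}∪{4}={3,4}
  n6('aebdbd'): parent n5 fail=13; on 'd' 13→0 → fail=7;  out {0}∪∅={0}

Run:
i=0 'd': node 0→7
i=1 'e': node 7→8
i=2 'e': node 8→9  emit P1@[0:2]
i=3 'c': node 9→18 ·f  emit P4@[3:3]
i=4 'a': node 18→1 ·f
i=5 'c': node 1→18 ·f  emit P4@[5:5]
i=6 'b': node 18→13 ·f
i=7 'b': node 13→14
i=8 'c': node 14→18 ·f  emit P4@[8:8]
i=9 'c': node 18→18 ·f  emit P4@[9:9]
i=10 'd': node 18→7 ·f
i=11 'e': node 7→8
i=12 'e': node 8→9  emit P1@[10:12]
i=13 'a': node 9→11 ·f
i=14 'd': node 11→7 ·f
i=15 'e': node 7→8
i=16 'e': node 8→9  emit P1@[14:16]
i=17 'a': node 9→11 ·f
i=18 'e': node 11→2 ·f
i=19 'b': node 2→3
i=20 'e': node 3→10 ·f
i=21 'e': node 10→10 ·f
i=22 'e': node 10→10 ·f
i=23 'a': node 10→11
i=24 'a': node 11→12  emit P2@[22:24]
i=25 'd': node 12→7 ·f
i=26 'e': node 7→8
i=27 'e': node 8→9  emit P1@[25:27]
i=28 'd': node 9→7 ·f
i=29 'b': node 7→13 ·f
i=30 'b': node 13→14
i=31 'b': node 14→15
i=32 'c': node 15→16  emit P4@[32:32]
i=33 'c': node 16→17  emit P3@[29:33],P4@[33:33]
i=34 'b': node 17→13 ·f
i=35 'b': node 13→14
i=36 'b': node 14→15
i=37 'b': node 15→15 ·f
i=38 'c': node 15→16  emit P4@[38:38]
i=39 'c': node 16→17  emit P3@[35:39],P4@[39:39]
i=40 'e': node 17→10 ·f
i=41 'a': node 10→11
i=42 'a': node 11→12  emit P2@[40:42]
i=43 'e': node 12→2 ·f
i=44 'a': node 2→11 ·f
i=45 'd': node 11→7 ·f
i=46 'b': node 7→13 ·f
i=47 'b': node 13→14
i=48 'b': node 14→15
i=49 'c': node 15→16  emit P4@[49:49]
i=50 'c': node 16→17  emit P3@[46:50],P4@[50:50]
i=51 'a': node 17→1 ·f
i=52 'e': node 1→2
i=53 'b': node 2→3
i=54 'd': node 3→4
i=55 'b': node 4→5
i=56 'd': node 5→6  emit P0@[51:56]
i=57 'b': node 6→13 ·f
i=58 'a': node 13→1 ·f
i=59 'a': node 1→1 ·f
i=60 'd': node 1→7 ·f
i=61 'e': node 7→8
i=62 'e': node 8→9  emit P1@[60:62]
i=63 'a': node 9→11 ·f
i=64 'e': node 11→2 ·f
i=65 'b': node 2→3
i=66 'd': node 3→4
i=67 'b': node 4→5
i=68 'd': node 5→6  emit P0@[63:68]
i=69 'c': node 6→18 ·f  emit P4@[69:69]
i=70 'a': node 18→1 ·f

Matches: [[2,1],[3,4],[5,4],[8,4],[9,4],[12,1],[16,1],[24,2],[27,1],[32,4],[33,3],[33,4],[38,4],[39,3],[39,4],[42,2],[49,4],[50,3],[50,4],[56,0],[62,1],[68,0],[69,4]]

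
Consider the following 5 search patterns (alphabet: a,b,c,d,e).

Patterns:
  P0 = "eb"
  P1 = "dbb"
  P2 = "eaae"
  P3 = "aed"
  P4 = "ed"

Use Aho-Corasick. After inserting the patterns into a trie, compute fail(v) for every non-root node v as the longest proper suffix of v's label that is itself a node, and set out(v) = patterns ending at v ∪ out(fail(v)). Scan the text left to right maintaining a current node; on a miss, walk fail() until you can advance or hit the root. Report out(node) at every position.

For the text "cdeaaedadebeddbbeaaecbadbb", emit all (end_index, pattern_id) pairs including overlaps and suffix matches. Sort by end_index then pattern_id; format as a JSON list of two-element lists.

Build automaton:
Trie nodes:
  n0 'ε': a→9 d→3 e→1
  n1 'e': a→6 b→2 d→12
  n2 'eb': ·  [P0 ends]
  n3 'd': b→4
  n4 'db': b→5
  n5 'dbb': ·  [P1 ends]
  n6 'ea': a→7
  n7 'eaa': e→8
  n8 'eaae': ·  [P2 ends]
  n9 'a': e→10
  n10 'ae': d→11
  n11 'aed': ·  [P3 ends]
  n12 'ed': ·  [P4 ends]

BFS fail/out derivation:
  n1('e'): parent n0 fail=0; on 'e' 0 → fail=0;  out ∅∪∅=∅
  n3('d'): parent n0 fail=0; on 'd' 0 → fail=0;  out ∅∪∅=∅
  n9('a'): parent n0 fail=0; on 'a' 0 → fail=0;  out ∅∪∅=∅
  n2('eb'): parent n1 fail=0; on 'b' 0 → fail=0;  out {0}∪∅={0}
  n4('db'): parent n3 fail=0; on 'b' 0 → fail=0;  out ∅∪∅=∅
  n6('ea'): parent n1 fail=0; on 'a' 0 → fail=9;  out ∅∪∅=∅
  n10('ae'): parent n9 fail=0; on 'e' 0 → fail=1;  out ∅∪∅=∅
  n12('ed'): parent n1 fail=0; on 'd' 0 → fail=3;  out {4}∪∅={4}
  n5('dbb'): parent n4 fail=0; on 'b' 0 → fail=0;  out {1}∪∅={1}
  n7('eaa'): parent n6 fail=9; on 'a' 9→0 → fail=9;  out ∅∪∅=∅
  n11('aed'): parent n10 fail=1; on 'd' 1 → fail=12;  out {3}∪{4}={3,4}
  n8('eaae'): parent n7 fail=9; on 'e' 9 → fail=10;  out {2}∪∅={2}

Scan:
i=0 'c': node 0→0
i=1 'd': node 0→3
i=2 'e': node 3→1 ·f
i=3 'a': node 1→6
i=4 'a': node 6→7
i=5 'e': node 7→8  emit P2@[2:5]
i=6 'd': node 8→11 ·f  emit P3@[4:6],P4@[5:6]
i=7 'a': node 11→9 ·f
i=8 'd': node 9→3 ·f
i=9 'e': node 3→1 ·f
i=10 'b': node 1→2  emit P0@[9:10]
i=11 'e': node 2→1 ·f
i=12 'd': node 1→12  emit P4@[11:12]
i=13 'd': node 12→3 ·f
i=14 'b': node 3→4
i=15 'b': node 4→5  emit P1@[13:15]
i=16 'e': node 5→1 ·f
i=17 'a': node 1→6
i=18 'a': node 6→7
i=19 'e': node 7→8  emit P2@[16:19]
i=20 'c': node 8→0 ·f
i=21 'b': node 0→0
i=22 'a': node 0→9
i=23 'd': node 9→3 ·f
i=24 'b': node 3→4
i=25 'b': node 4→5  emit P1@[23:25]

Matches: [[5,2],[6,3],[6,4],[10,0],[12,4],[15,1],[19,2],[25,1]]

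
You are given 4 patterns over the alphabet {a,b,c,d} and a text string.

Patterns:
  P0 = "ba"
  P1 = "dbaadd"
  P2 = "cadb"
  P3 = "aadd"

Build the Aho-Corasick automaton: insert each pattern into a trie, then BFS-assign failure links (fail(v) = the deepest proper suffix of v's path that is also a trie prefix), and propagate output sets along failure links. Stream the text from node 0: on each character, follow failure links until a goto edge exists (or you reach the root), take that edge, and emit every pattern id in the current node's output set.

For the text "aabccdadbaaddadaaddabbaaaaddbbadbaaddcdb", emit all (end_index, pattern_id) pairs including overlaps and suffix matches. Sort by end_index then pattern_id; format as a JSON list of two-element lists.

Construct AC machine:
Trie (insert patterns):
  n0 'ε': a→13 b→1 c→9 d→3
  n1 'b': a→2
  n2 'ba': ·  [P0 ends]
  n3 'd': b→4
  n4 'db': a→5
  n5 'dba': a→6
  n6 'dbaa': d→7
  n7 'dbaad': d→8
  n8 'dbaadd': ·  [P1 ends]
  n9 'c': a→10
  n10 'ca': d→11
  n11 'cad': b→12
  n12 'cadb': ·  [P2 ends]
  n13 'a': a→14
  n14 'aa': d→15
  n15 'aad': d→16
  n16 'aadd': ·  [P3 ends]

Failure links (BFS by depth):
  fail(1) 'b': from fail(0)=0 chase 'b': 0 ⇒ 0;  out=∅∪out(0)=∅
  fail(3) 'd': from fail(0)=0 chase 'd': 0 ⇒ 0;  out=∅∪out(0)=∅
  fail(9) 'c': from fail(0)=0 chase 'c': 0 ⇒ 0;  out=∅∪out(0)=∅
  fail(13) 'a': from fail(0)=0 chase 'a': 0 ⇒ 0;  out=∅∪out(0)=∅
  fail(2) 'ba': from fail(1)=0 chase 'a': 0 ⇒ 13;  out={0}∪out(13)={0}
  fail(4) 'db': from fail(3)=0 chase 'b': 0 ⇒ 1;  out=∅∪out(1)=∅
  fail(10) 'ca': from fail(9)=0 chase 'a': 0 ⇒ 13;  out=∅∪out(13)=∅
  fail(14) 'aa': from fail(13)=0 chase 'a': 0 ⇒ 13;  out=∅∪out(13)=∅
  fail(5) 'dba': from fail(4)=1 chase 'a': 1 ⇒ 2;  out=∅∪out(2)={0}
  fail(11) 'cad': from fail(10)=13 chase 'd': 13→0 ⇒ 3;  out=∅∪out(3)=∅
  fail(15) 'aad': from fail(14)=13 chase 'd': 13→0 ⇒ 3;  out=∅∪out(3)=∅
  fail(6) 'dbaa': from fail(5)=2 chase 'a': 2→13 ⇒ 14;  out=∅∪out(14)=∅
  fail(12) 'cadb': from fail(11)=3 chase 'b': 3 ⇒ 4;  out={2}∪out(4)={2}
  fail(16) 'aadd': from fail(15)=3 chase 'd': 3→0 ⇒ 3;  out={3}∪out(3)={3}
  fail(7) 'dbaad': from fail(6)=14 chase 'd': 14 ⇒ 15;  out=∅∪out(15)=∅
  fail(8) 'dbaadd': from fail(7)=15 chase 'd': 15 ⇒ 16;  out={1}∪out(16)={1,3}

Text stream:
[0] read 'a'  n0⇒n13
[1] read 'a'  n13⇒n14
[2] read 'b'  n14⇒n1 (via fail)
[3] read 'c'  n1⇒n9 (via fail)
[4] read 'c'  n9⇒n9 (via fail)
[5] read 'd'  n9⇒n3 (via fail)
[6] read 'a'  n3⇒n13 (via fail)
[7] read 'd'  n13⇒n3 (via fail)
[8] read 'b'  n3⇒n4
[9] read 'a'  n4⇒n5  → match P0@[8:9]
[10] read 'a'  n5⇒n6
[11] read 'd'  n6⇒n7
[12] read 'd'  n7⇒n8  → match P1@[7:12],P3@[9:12]
[13] read 'a'  n8⇒n13 (via fail)
[14] read 'd'  n13⇒n3 (via fail)
[15] read 'a'  n3⇒n13 (via fail)
[16] read 'a'  n13⇒n14
[17] read 'd'  n14⇒n15
[18] read 'd'  n15⇒n16  → match P3@[15:18]
[19] read 'a'  n16⇒n13 (via fail)
[20] read 'b'  n13⇒n1 (via fail)
[21] read 'b'  n1⇒n1 (via fail)
[22] read 'a'  n1⇒n2  → match P0@[21:22]
[23] read 'a'  n2⇒n14 (via fail)
[24] read 'a'  n14⇒n14 (via fail)
[25] read 'a'  n14⇒n14 (via fail)
[26] read 'd'  n14⇒n15
[27] read 'd'  n15⇒n16  → match P3@[24:27]
[28] read 'b'  n16⇒n4 (via fail)
[29] read 'b'  n4⇒n1 (via fail)
[30] read 'a'  n1⇒n2  → match P0@[29:30]
[31] read 'd'  n2⇒n3 (via fail)
[32] read 'b'  n3⇒n4
[33] read 'a'  n4⇒n5  → match P0@[32:33]
[34] read 'a'  n5⇒n6
[35] read 'd'  n6⇒n7
[36] read 'd'  n7⇒n8  → match P1@[31:36],P3@[33:36]
[37] read 'c'  n8⇒n9 (via fail)
[38] read 'd'  n9⇒n3 (via fail)
[39] read 'b'  n3⇒n4

Result: [[9,0],[12,1],[12,3],[18,3],[22,0],[27,3],[30,0],[33,0],[36,1],[36,3]]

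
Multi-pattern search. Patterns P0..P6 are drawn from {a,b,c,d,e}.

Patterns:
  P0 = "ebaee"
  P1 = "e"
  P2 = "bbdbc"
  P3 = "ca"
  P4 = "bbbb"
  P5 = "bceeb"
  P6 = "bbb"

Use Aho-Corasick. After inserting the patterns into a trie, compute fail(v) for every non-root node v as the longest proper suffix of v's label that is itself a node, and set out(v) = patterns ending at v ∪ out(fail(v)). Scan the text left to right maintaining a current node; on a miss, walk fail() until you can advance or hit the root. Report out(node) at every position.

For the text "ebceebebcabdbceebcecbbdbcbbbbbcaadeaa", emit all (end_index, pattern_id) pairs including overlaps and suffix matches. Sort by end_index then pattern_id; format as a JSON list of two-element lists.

Build:
Trie nodes:
  0='ε' goto b→6 c→11 e→1
  1='e' goto b→2  ←P1
  2='eb' goto a→3
  3='eba' goto e→4
  4='ebae' goto e→5
  5='ebaee' goto ·  ←P0
  6='b' goto b→7 c→15
  7='bb' goto b→13 d→8
  8='bbd' goto b→9
  9='bbdb' goto c→10
  10='bbdbc' goto ·  ←P2
  11='c' goto a→12
  12='ca' goto ·  ←P3
  13='bbb' goto b→14  ←P6
  14='bbbb' goto ·  ←P4
  15='bc' goto e→16
  16='bce' goto e→17
  17='bcee' goto b→18
  18='bceeb' goto ·  ←P5

Failure links (BFS by depth):
  fail(1) 'e': from fail(0)=0 chase 'e': 0 ⇒ 0;  out={1}∪out(0)={1}
  fail(6) 'b': from fail(0)=0 chase 'b': 0 ⇒ 0;  out=∅∪out(0)=∅
  fail(11) 'c': from fail(0)=0 chase 'c': 0 ⇒ 0;  out=∅∪out(0)=∅
  fail(2) 'eb': from fail(1)=0 chase 'b': 0 ⇒ 6;  out=∅∪out(6)=∅
  fail(7) 'bb': from fail(6)=0 chase 'b': 0 ⇒ 6;  out=∅∪out(6)=∅
  fail(12) 'ca': from fail(11)=0 chase 'a': 0 ⇒ 0;  out={3}∪out(0)={3}
  fail(15) 'bc': from fail(6)=0 chase 'c': 0 ⇒ 11;  out=∅∪out(11)=∅
  fail(3) 'eba': from fail(2)=6 chase 'a': 6→0 ⇒ 0;  out=∅∪out(0)=∅
  fail(8) 'bbd': from fail(7)=6 chase 'd': 6→0 ⇒ 0;  out=∅∪out(0)=∅
  fail(13) 'bbb': from fail(7)=6 chase 'b': 6 ⇒ 7;  out={6}∪out(7)={6}
  fail(16) 'bce': from fail(15)=11 chase 'e': 11→0 ⇒ 1;  out=∅∪out(1)={1}
  fail(4) 'ebae': from fail(3)=0 chase 'e': 0 ⇒ 1;  out=∅∪out(1)={1}
  fail(9) 'bbdb': from fail(8)=0 chase 'b': 0 ⇒ 6;  out=∅∪out(6)=∅
  fail(14) 'bbbb': from fail(13)=7 chase 'b': 7 ⇒ 13;  out={4}∪out(13)={4,6}
  fail(17) 'bcee': from fail(16)=1 chase 'e': 1→0 ⇒ 1;  out=∅∪out(1)={1}
  fail(5) 'ebaee': from fail(4)=1 chase 'e': 1→0 ⇒ 1;  out={0}∪out(1)={0,1}
  fail(10) 'bbdbc': from fail(9)=6 chase 'c': 6 ⇒ 15;  out={2}∪out(15)={2}
  fail(18) 'bceeb': from fail(17)=1 chase 'b': 1 ⇒ 2;  out={5}∪out(2)={5}

Scan:
pos 0 'e': at 1  → match P1@[0:0]
pos 1 'b': at 2
pos 2 'c': at 15 (fail-walked)
pos 3 'e': at 16  → match P1@[3:3]
pos 4 'e': at 17  → match P1@[4:4]
pos 5 'b': at 18  → match P5@[1:5]
pos 6 'e': at 1 (fail-walked)  → match P1@[6:6]
pos 7 'b': at 2
pos 8 'c': at 15 (fail-walked)
pos 9 'a': at 12 (fail-walked)  → match P3@[8:9]
pos 10 'b': at 6 (fail-walked)
pos 11 'd': at 0 (fail-walked)
pos 12 'b': at 6
pos 13 'c': at 15
pos 14 'e': at 16  → match P1@[14:14]
pos 15 'e': at 17  → match P1@[15:15]
pos 16 'b': at 18  → match P5@[12:16]
pos 17 'c': at 15 (fail-walked)
pos 18 'e': at 16  → match P1@[18:18]
pos 19 'c': at 11 (fail-walked)
pos 20 'b': at 6 (fail-walked)
pos 21 'b': at 7
pos 22 'd': at 8
pos 23 'b': at 9
pos 24 'c': at 10  → match P2@[20:24]
pos 25 'b': at 6 (fail-walked)
pos 26 'b': at 7
pos 27 'b': at 13  → match P6@[25:27]
pos 28 'b': at 14  → match P4@[25:28],P6@[26:28]
pos 29 'b': at 14 (fail-walked)  → match P4@[26:29],P6@[27:29]
pos 30 'c': at 15 (fail-walked)
pos 31 'a': at 12 (fail-walked)  → match P3@[30:31]
pos 32 'a': at 0 (fail-walked)
pos 33 'd': at 0
pos 34 'e': at 1  → match P1@[34:34]
pos 35 'a': at 0 (fail-walked)
pos 36 'a': at 0

Result: [[0,1],[3,1],[4,1],[5,5],[6,1],[9,3],[14,1],[15,1],[16,5],[18,1],[24,2],[27,6],[28,4],[28,6],[29,4],[29,6],[31,3],[34,1]]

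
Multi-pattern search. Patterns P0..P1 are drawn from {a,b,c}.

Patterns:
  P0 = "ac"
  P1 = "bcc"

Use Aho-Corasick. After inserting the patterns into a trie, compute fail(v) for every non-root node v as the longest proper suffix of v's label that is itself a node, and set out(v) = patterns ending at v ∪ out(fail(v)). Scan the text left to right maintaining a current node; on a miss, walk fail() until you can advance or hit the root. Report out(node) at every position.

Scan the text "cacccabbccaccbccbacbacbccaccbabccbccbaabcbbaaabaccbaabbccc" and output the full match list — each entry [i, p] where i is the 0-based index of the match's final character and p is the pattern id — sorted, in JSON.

Construct AC machine:
Trie (insert patterns):
  0='ε' goto a→1 b→3
  1='a' goto c→2
  2='ac' goto ·  [P0 ends]
  3='b' goto c→4
  4='bc' goto c→5
  5='bcc' goto ·  [P1 ends]

BFS fail/out derivation:
  n1('a'): parent n0 fail=0; on 'a' 0 → fail=0;  out ∅∪∅=∅
  n3('b'): parent n0 fail=0; on 'b' 0 → fail=0;  out ∅∪∅=∅
  n2('ac'): parent n1 fail=0; on 'c' 0 → fail=0;  out {0}∪∅={0}
  n4('bc'): parent n3 fail=0; on 'c' 0 → fail=0;  out ∅∪∅=∅
  n5('bcc'): parent n4 fail=0; on 'c' 0 → fail=0;  out {1}∪∅={1}

Run:
pos 0 'c': at 0
pos 1 'a': at 1
pos 2 'c': at 2  emit P0@[1:2]
pos 3 'c': at 0 (via fail)
pos 4 'c': at 0
pos 5 'a': at 1
pos 6 'b': at 3 (via fail)
pos 7 'b': at 3 (via fail)
pos 8 'c': at 4
pos 9 'c': at 5  emit P1@[7:9]
pos 10 'a': at 1 (via fail)
pos 11 'c': at 2  emit P0@[10:11]
pos 12 'c': at 0 (via fail)
pos 13 'b': at 3
pos 14 'c': at 4
pos 15 'c': at 5  emit P1@[13:15]
pos 16 'b': at 3 (via fail)
pos 17 'a': at 1 (via fail)
pos 18 'c': at 2  emit P0@[17:18]
pos 19 'b': at 3 (via fail)
pos 20 'a': at 1 (via fail)
pos 21 'c': at 2  emit P0@[20:21]
pos 22 'b': at 3 (via fail)
pos 23 'c': at 4
pos 24 'c': at 5  emit P1@[22:24]
pos 25 'a': at 1 (via fail)
pos 26 'c': at 2  emit P0@[25:26]
pos 27 'c': at 0 (via fail)
pos 28 'b': at 3
pos 29 'a': at 1 (via fail)
pos 30 'b': at 3 (via fail)
pos 31 'c': at 4
pos 32 'c': at 5  emit P1@[30:32]
pos 33 'b': at 3 (via fail)
pos 34 'c': at 4
pos 35 'c': at 5  emit P1@[33:35]
pos 36 'b': at 3 (via fail)
pos 37 'a': at 1 (via fail)
pos 38 'a': at 1 (via fail)
pos 39 'b': at 3 (via fail)
pos 40 'c': at 4
pos 41 'b': at 3 (via fail)
pos 42 'b': at 3 (via fail)
pos 43 'a': at 1 (via fail)
pos 44 'a': at 1 (via fail)
pos 45 'a': at 1 (via fail)
pos 46 'b': at 3 (via fail)
pos 47 'a': at 1 (via fail)
pos 48 'c': at 2  emit P0@[47:48]
pos 49 'c': at 0 (via fail)
pos 50 'b': at 3
pos 51 'a': at 1 (via fail)
pos 52 'a': at 1 (via fail)
pos 53 'b': at 3 (via fail)
pos 54 'b': at 3 (via fail)
pos 55 'c': at 4
pos 56 'c': at 5  emit P1@[54:56]
pos 57 'c': at 0 (via fail)

All matches (sorted): [[2,0],[9,1],[11,0],[15,1],[18,0],[21,0],[24,1],[26,0],[32,1],[35,1],[48,0],[56,1]]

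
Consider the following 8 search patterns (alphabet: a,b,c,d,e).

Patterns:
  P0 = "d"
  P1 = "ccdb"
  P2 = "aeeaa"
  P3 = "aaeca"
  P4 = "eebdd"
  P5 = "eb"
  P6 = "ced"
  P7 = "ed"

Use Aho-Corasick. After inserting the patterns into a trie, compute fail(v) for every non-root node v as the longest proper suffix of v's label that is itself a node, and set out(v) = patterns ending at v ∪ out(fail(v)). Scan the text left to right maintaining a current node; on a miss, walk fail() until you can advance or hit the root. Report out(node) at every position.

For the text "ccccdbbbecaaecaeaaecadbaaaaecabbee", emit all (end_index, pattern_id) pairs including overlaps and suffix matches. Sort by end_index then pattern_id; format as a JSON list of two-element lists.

Build:
Trie (insert patterns):
  0='ε' goto a→6 c→2 d→1 e→15
  1='d' goto ·  ←P0
  2='c' goto c→3 e→21
  3='cc' goto d→4
  4='ccd' goto b→5
  5='ccdb' goto ·  ←P1
  6='a' goto a→11 e→7
  7='ae' goto e→8
  8='aee' goto a→9
  9='aeea' goto a→10
  10='aeeaa' goto ·  ←P2
  11='aa' goto e→12
  12='aae' goto c→13
  13='aaec' goto a→14
  14='aaeca' goto ·  ←P3
  15='e' goto b→20 d→23 e→16
  16='ee' goto b→17
  17='eeb' goto d→18
  18='eebd' goto d→19
  19='eebdd' goto ·  ←P4
  20='eb' goto ·  ←P5
  21='ce' goto d→22
  22='ced' goto ·  ←P6
  23='ed' goto ·  ←P7

Failure links (BFS by depth):
  n1('d'): parent n0 fail=0; on 'd' 0 → fail=0;  out {0}∪∅={0}
  n2('c'): parent n0 fail=0; on 'c' 0 → fail=0;  out ∅∪∅=∅
  n6('a'): parent n0 fail=0; on 'a' 0 → fail=0;  out ∅∪∅=∅
  n15('e'): parent n0 fail=0; on 'e' 0 → fail=0;  out ∅∪∅=∅
  n3('cc'): parent n2 fail=0; on 'c' 0 → fail=2;  out ∅∪∅=∅
  n7('ae'): parent n6 fail=0; on 'e' 0 → fail=15;  out ∅∪∅=∅
  n11('aa'): parent n6 fail=0; on 'a' 0 → fail=6;  out ∅∪∅=∅
  n16('ee'): parent n15 fail=0; on 'e' 0 → fail=15;  out ∅∪∅=∅
  n20('eb'): parent n15 fail=0; on 'b' 0 → fail=0;  out {5}∪∅={5}
  n21('ce'): parent n2 fail=0; on 'e' 0 → fail=15;  out ∅∪∅=∅
  n23('ed'): parent n15 fail=0; on 'd' 0 → fail=1;  out {7}∪{0}={0,7}
  n4('ccd'): parent n3 fail=2; on 'd' 2→0 → fail=1;  out ∅∪{0}={0}
  n8('aee'): parent n7 fail=15; on 'e' 15 → fail=16;  out ∅∪∅=∅
  n12('aae'): parent n11 fail=6; on 'e' 6 → fail=7;  out ∅∪∅=∅
  n17('eeb'): parent n16 fail=15; on 'b' 15 → fail=20;  out ∅∪{5}={5}
  n22('ced'): parent n21 fail=15; on 'd' 15 → fail=23;  out {6}∪{0,7}={0,6,7}
  n5('ccdb'): parent n4 fail=1; on 'b' 1→0 → fail=0;  out {1}∪∅={1}
  n9('aeea'): parent n8 fail=16; on 'a' 16→15→0 → fail=6;  out ∅∪∅=∅
  n13('aaec'): parent n12 fail=7; on 'c' 7→15→0 → fail=2;  out ∅∪∅=∅
  n18('eebd'): parent n17 fail=20; on 'd' 20→0 → fail=1;  out ∅∪{0}={0}
  n10('aeeaa'): parent n9 fail=6; on 'a' 6 → fail=11;  out {2}∪∅={2}
  n14('aaeca'): parent n13 fail=2; on 'a' 2→0 → fail=6;  out {3}∪∅={3}
  n19('eebdd'): parent n18 fail=1; on 'd' 1→0 → fail=1;  out {4}∪{0}={0,4}

Scan:
[0] read 'c'  n0⇒n2
[1] read 'c'  n2⇒n3
[2] read 'c'  n3⇒n3 (fail-walked)
[3] read 'c'  n3⇒n3 (fail-walked)
[4] read 'd'  n3⇒n4  → match P0@[4:4]
[5] read 'b'  n4⇒n5  → match P1@[2:5]
[6] read 'b'  n5⇒n0 (fail-walked)
[7] read 'b'  n0⇒n0
[8] read 'e'  n0⇒n15
[9] read 'c'  n15⇒n2 (fail-walked)
[10] read 'a'  n2⇒n6 (fail-walked)
[11] read 'a'  n6⇒n11
[12] read 'e'  n11⇒n12
[13] read 'c'  n12⇒n13
[14] read 'a'  n13⇒n14  → match P3@[10:14]
[15] read 'e'  n14⇒n7 (fail-walked)
[16] read 'a'  n7⇒n6 (fail-walked)
[17] read 'a'  n6⇒n11
[18] read 'e'  n11⇒n12
[19] read 'c'  n12⇒n13
[20] read 'a'  n13⇒n14  → match P3@[16:20]
[21] read 'd'  n14⇒n1 (fail-walked)  → match P0@[21:21]
[22] read 'b'  n1⇒n0 (fail-walked)
[23] read 'a'  n0⇒n6
[24] read 'a'  n6⇒n11
[25] read 'a'  n11⇒n11 (fail-walked)
[26] read 'a'  n11⇒n11 (fail-walked)
[27] read 'e'  n11⇒n12
[28] read 'c'  n12⇒n13
[29] read 'a'  n13⇒n14  → match P3@[25:29]
[30] read 'b'  n14⇒n0 (fail-walked)
[31] read 'b'  n0⇒n0
[32] read 'e'  n0⇒n15
[33] read 'e'  n15⇒n16

Matches: [[4,0],[5,1],[14,3],[20,3],[21,0],[29,3]]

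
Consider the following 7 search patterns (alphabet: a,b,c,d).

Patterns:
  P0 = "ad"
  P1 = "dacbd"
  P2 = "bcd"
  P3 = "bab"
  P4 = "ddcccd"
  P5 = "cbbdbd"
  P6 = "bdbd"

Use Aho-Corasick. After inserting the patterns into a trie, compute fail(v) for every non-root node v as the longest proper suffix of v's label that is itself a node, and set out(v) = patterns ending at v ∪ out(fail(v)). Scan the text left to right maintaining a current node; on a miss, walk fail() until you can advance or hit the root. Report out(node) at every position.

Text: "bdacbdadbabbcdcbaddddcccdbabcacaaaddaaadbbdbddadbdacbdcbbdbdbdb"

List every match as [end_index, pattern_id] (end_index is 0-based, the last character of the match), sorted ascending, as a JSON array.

Build automaton:
Trie nodes:
  n0 'ε': a→1 b→8 c→18 d→3
  n1 'a': d→2
  n2 'ad': ·  [P0 ends]
  n3 'd': a→4 d→13
  n4 'da': c→5
  n5 'dac': b→6
  n6 'dacb': d→7
  n7 'dacbd': ·  [P1 ends]
  n8 'b': a→11 c→9 d→24
  n9 'bc': d→10
  n10 'bcd': ·  [P2 ends]
  n11 'ba': b→12
  n12 'bab': ·  [P3 ends]
  n13 'dd': c→14
  n14 'ddc': c→15
  n15 'ddcc': c→16
  n16 'ddccc': d→17
  n17 'ddcccd': ·  [P4 ends]
  n18 'c': b→19
  n19 'cb': b→20
  n20 'cbb': d→21
  n21 'cbbd': b→22
  n22 'cbbdb': d→23
  n23 'cbbdbd': ·  [P5 ends]
  n24 'bd': b→25
  n25 'bdb': d→26
  n26 'bdbd': ·  [P6 ends]

Failure links (BFS by depth):
  n1('a'): parent n0 fail=0; on 'a' 0 → fail=0;  out ∅∪∅=∅
  n3('d'): parent n0 fail=0; on 'd' 0 → fail=0;  out ∅∪∅=∅
  n8('b'): parent n0 fail=0; on 'b' 0 → fail=0;  out ∅∪∅=∅
  n18('c'): parent n0 fail=0; on 'c' 0 → fail=0;  out ∅∪∅=∅
  n2('ad'): parent n1 fail=0; on 'd' 0 → fail=3;  out {0}∪∅={0}
  n4('da'): parent n3 fail=0; on 'a' 0 → fail=1;  out ∅∪∅=∅
  n9('bc'): parent n8 fail=0; on 'c' 0 → fail=18;  out ∅∪∅=∅
  n11('ba'): parent n8 fail=0; on 'a' 0 → fail=1;  out ∅∪∅=∅
  n13('dd'): parent n3 fail=0; on 'd' 0 → fail=3;  out ∅∪∅=∅
  n19('cb'): parent n18 fail=0; on 'b' 0 → fail=8;  out ∅∪∅=∅
  n24('bd'): parent n8 fail=0; on 'd' 0 → fail=3;  out ∅∪∅=∅
  n5('dac'): parent n4 fail=1; on 'c' 1→0 → fail=18;  out ∅∪∅=∅
  n10('bcd'): parent n9 fail=18; on 'd' 18→0 → fail=3;  out {2}∪∅={2}
  n12('bab'): parent n11 fail=1; on 'b' 1→0 → fail=8;  out {3}∪∅={3}
  n14('ddc'): parent n13 fail=3; on 'c' 3→0 → fail=18;  out ∅∪∅=∅
  n20('cbb'): parent n19 fail=8; on 'b' 8→0 → fail=8;  out ∅∪∅=∅
  n25('bdb'): parent n24 fail=3; on 'b' 3→0 → fail=8;  out ∅∪∅=∅
  n6('dacb'): parent n5 fail=18; on 'b' 18 → fail=19;  out ∅∪∅=∅
  n15('ddcc'): parent n14 fail=18; on 'c' 18→0 → fail=18;  out ∅∪∅=∅
  n21('cbbd'): parent n20 fail=8; on 'd' 8 → fail=24;  out ∅∪∅=∅
  n26('bdbd'): parent n25 fail=8; on 'd' 8 → fail=24;  out {6}∪∅={6}
  n7('dacbd'): parent n6 fail=19; on 'd' 19→8 → fail=24;  out {1}∪∅={1}
  n16('ddccc'): parent n15 fail=18; on 'c' 18→0 → fail=18;  out ∅∪∅=∅
  n22('cbbdb'): parent n21 fail=24; on 'b' 24 → fail=25;  out ∅∪∅=∅
  n17('ddcccd'): parent n16 fail=18; on 'd' 18→0 → fail=3;  out {4}∪∅={4}
  n23('cbbdbd'): parent n22 fail=25; on 'd' 25 → fail=26;  out {5}∪{6}={5,6}

Run:
pos 0 'b': at 8
pos 1 'd': at 24
pos 2 'a': at 4 (fail-walked)
pos 3 'c': at 5
pos 4 'b': at 6
pos 5 'd': at 7  emit P1@[1:5]
pos 6 'a': at 4 (fail-walked)
pos 7 'd': at 2 (fail-walked)  emit P0@[6:7]
pos 8 'b': at 8 (fail-walked)
pos 9 'a': at 11
pos 10 'b': at 12  emit P3@[8:10]
pos 11 'b': at 8 (fail-walked)
pos 12 'c': at 9
pos 13 'd': at 10  emit P2@[11:13]
pos 14 'c': at 18 (fail-walked)
pos 15 'b': at 19
pos 16 'a': at 11 (fail-walked)
pos 17 'd': at 2 (fail-walked)  emit P0@[16:17]
pos 18 'd': at 13 (fail-walked)
pos 19 'd': at 13 (fail-walked)
pos 20 'd': at 13 (fail-walked)
pos 21 'c': at 14
pos 22 'c': at 15
pos 23 'c': at 16
pos 24 'd': at 17  emit P4@[19:24]
pos 25 'b': at 8 (fail-walked)
pos 26 'a': at 11
pos 27 'b': at 12  emit P3@[25:27]
pos 28 'c': at 9 (fail-walked)
pos 29 'a': at 1 (fail-walked)
pos 30 'c': at 18 (fail-walked)
pos 31 'a': at 1 (fail-walked)
pos 32 'a': at 1 (fail-walked)
pos 33 'a': at 1 (fail-walked)
pos 34 'd': at 2  emit P0@[33:34]
pos 35 'd': at 13 (fail-walked)
pos 36 'a': at 4 (fail-walked)
pos 37 'a': at 1 (fail-walked)
pos 38 'a': at 1 (fail-walked)
pos 39 'd': at 2  emit P0@[38:39]
pos 40 'b': at 8 (fail-walked)
pos 41 'b': at 8 (fail-walked)
pos 42 'd': at 24
pos 43 'b': at 25
pos 44 'd': at 26  emit P6@[41:44]
pos 45 'd': at 13 (fail-walked)
pos 46 'a': at 4 (fail-walked)
pos 47 'd': at 2 (fail-walked)  emit P0@[46:47]
pos 48 'b': at 8 (fail-walked)
pos 49 'd': at 24
pos 50 'a': at 4 (fail-walked)
pos 51 'c': at 5
pos 52 'b': at 6
pos 53 'd': at 7  emit P1@[49:53]
pos 54 'c': at 18 (fail-walked)
pos 55 'b': at 19
pos 56 'b': at 20
pos 57 'd': at 21
pos 58 'b': at 22
pos 59 'd': at 23  emit P5@[54:59],P6@[56:59]
pos 60 'b': at 25 (fail-walked)
pos 61 'd': at 26  emit P6@[58:61]
pos 62 'b': at 25 (fail-walked)

Result: [[5,1],[7,0],[10,3],[13,2],[17,0],[24,4],[27,3],[34,0],[39,0],[44,6],[47,0],[53,1],[59,5],[59,6],[61,6]]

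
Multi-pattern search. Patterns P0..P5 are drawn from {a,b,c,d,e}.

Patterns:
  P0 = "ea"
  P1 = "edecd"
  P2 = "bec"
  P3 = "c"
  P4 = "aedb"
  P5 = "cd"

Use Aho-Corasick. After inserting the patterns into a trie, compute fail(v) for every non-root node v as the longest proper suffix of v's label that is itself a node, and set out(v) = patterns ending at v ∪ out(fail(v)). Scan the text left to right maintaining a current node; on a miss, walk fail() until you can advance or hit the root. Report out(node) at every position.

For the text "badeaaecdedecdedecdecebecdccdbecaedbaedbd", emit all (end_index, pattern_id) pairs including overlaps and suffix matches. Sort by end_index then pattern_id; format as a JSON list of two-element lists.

Construct AC machine:
Trie (insert patterns):
  n0 'ε': a→11 b→7 c→10 e→1
  n1 'e': a→2 d→3
  n2 'ea': ·  [P0 ends]
  n3 'ed': e→4
  n4 'ede': c→5
  n5 'edec': d→6
  n6 'edecd': ·  [P1 ends]
  n7 'b': e→8
  n8 'be': c→9
  n9 'bec': ·  [P2 ends]
  n10 'c': d→15  [P3 ends]
  n11 'a': e→12
  n12 'ae': d→13
  n13 'aed': b→14
  n14 'aedb': ·  [P4 ends]
  n15 'cd': ·  [P5 ends]

Failure links (BFS by depth):
  fail(1) 'e': from fail(0)=0 chase 'e': 0 ⇒ 0;  out=∅∪out(0)=∅
  fail(7) 'b': from fail(0)=0 chase 'b': 0 ⇒ 0;  out=∅∪out(0)=∅
  fail(10) 'c': from fail(0)=0 chase 'c': 0 ⇒ 0;  out={3}∪out(0)={3}
  fail(11) 'a': from fail(0)=0 chase 'a': 0 ⇒ 0;  out=∅∪out(0)=∅
  fail(2) 'ea': from fail(1)=0 chase 'a': 0 ⇒ 11;  out={0}∪out(11)={0}
  fail(3) 'ed': from fail(1)=0 chase 'd': 0 ⇒ 0;  out=∅∪out(0)=∅
  fail(8) 'be': from fail(7)=0 chase 'e': 0 ⇒ 1;  out=∅∪out(1)=∅
  fail(12) 'ae': from fail(11)=0 chase 'e': 0 ⇒ 1;  out=∅∪out(1)=∅
  fail(15) 'cd': from fail(10)=0 chase 'd': 0 ⇒ 0;  out={5}∪out(0)={5}
  fail(4) 'ede': from fail(3)=0 chase 'e': 0 ⇒ 1;  out=∅∪out(1)=∅
  fail(9) 'bec': from fail(8)=1 chase 'c': 1→0 ⇒ 10;  out={2}∪out(10)={2,3}
  fail(13) 'aed': from fail(12)=1 chase 'd': 1 ⇒ 3;  out=∅∪out(3)=∅
  fail(5) 'edec': from fail(4)=1 chase 'c': 1→0 ⇒ 10;  out=∅∪out(10)={3}
  fail(14) 'aedb': from fail(13)=3 chase 'b': 3→0 ⇒ 7;  out={4}∪out(7)={4}
  fail(6) 'edecd': from fail(5)=10 chase 'd': 10 ⇒ 15;  out={1}∪out(15)={1,5}

Run:
i=0 'b': node 0→7
i=1 'a': node 7→11 (fail-walked)
i=2 'd': node 11→0 (fail-walked)
i=3 'e': node 0→1
i=4 'a': node 1→2  → match P0@[3:4]
i=5 'a': node 2→11 (fail-walked)
i=6 'e': node 11→12
i=7 'c': node 12→10 (fail-walked)  → match P3@[7:7]
i=8 'd': node 10→15  → match P5@[7:8]
i=9 'e': node 15→1 (fail-walked)
i=10 'd': node 1→3
i=11 'e': node 3→4
i=12 'c': node 4→5  → match P3@[12:12]
i=13 'd': node 5→6  → match P1@[9:13],P5@[12:13]
i=14 'e': node 6→1 (fail-walked)
i=15 'd': node 1→3
i=16 'e': node 3→4
i=17 'c': node 4→5  → match P3@[17:17]
i=18 'd': node 5→6  → match P1@[14:18],P5@[17:18]
i=19 'e': node 6→1 (fail-walked)
i=20 'c': node 1→10 (fail-walked)  → match P3@[20:20]
i=21 'e': node 10→1 (fail-walked)
i=22 'b': node 1→7 (fail-walked)
i=23 'e': node 7→8
i=24 'c': node 8→9  → match P2@[22:24],P3@[24:24]
i=25 'd': node 9→15 (fail-walked)  → match P5@[24:25]
i=26 'c': node 15→10 (fail-walked)  → match P3@[26:26]
i=27 'c': node 10→10 (fail-walked)  → match P3@[27:27]
i=28 'd': node 10→15  → match P5@[27:28]
i=29 'b': node 15→7 (fail-walked)
i=30 'e': node 7→8
i=31 'c': node 8→9  → match P2@[29:31],P3@[31:31]
i=32 'a': node 9→11 (fail-walked)
i=33 'e': node 11→12
i=34 'd': node 12→13
i=35 'b': node 13→14  → match P4@[32:35]
i=36 'a': node 14→11 (fail-walked)
i=37 'e': node 11→12
i=38 'd': node 12→13
i=39 'b': node 13→14  → match P4@[36:39]
i=40 'd': node 14→0 (fail-walked)

Matches: [[4,0],[7,3],[8,5],[12,3],[13,1],[13,5],[17,3],[18,1],[18,5],[20,3],[24,2],[24,3],[25,5],[26,3],[27,3],[28,5],[31,2],[31,3],[35,4],[39,4]]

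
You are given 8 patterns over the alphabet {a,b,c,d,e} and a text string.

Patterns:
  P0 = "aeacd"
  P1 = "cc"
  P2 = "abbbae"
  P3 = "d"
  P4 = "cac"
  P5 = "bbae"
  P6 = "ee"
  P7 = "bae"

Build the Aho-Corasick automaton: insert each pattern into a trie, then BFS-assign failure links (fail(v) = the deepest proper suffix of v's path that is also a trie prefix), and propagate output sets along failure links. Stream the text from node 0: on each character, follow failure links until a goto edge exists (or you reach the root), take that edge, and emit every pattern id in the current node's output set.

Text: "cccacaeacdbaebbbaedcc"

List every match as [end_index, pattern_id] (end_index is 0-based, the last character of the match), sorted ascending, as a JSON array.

Construct AC machine:
Trie nodes:
  0='ε' goto a→1 b→16 c→6 d→13 e→20
  1='a' goto b→8 e→2
  2='ae' goto a→3
  3='aea' goto c→4
  4='aeac' goto d→5
  5='aeacd' goto ·  [P0 ends]
  6='c' goto a→14 c→7
  7='cc' goto ·  [P1 ends]
  8='ab' goto b→9
  9='abb' goto b→10
  10='abbb' goto a→11
  11='abbba' goto e→12
  12='abbbae' goto ·  [P2 ends]
  13='d' goto ·  [P3 ends]
  14='ca' goto c→15
  15='cac' goto ·  [P4 ends]
  16='b' goto a→22 b→17
  17='bb' goto a→18
  18='bba' goto e→19
  19='bbae' goto ·  [P5 ends]
  20='e' goto e→21
  21='ee' goto ·  [P6 ends]
  22='ba' goto e→23
  23='bae' goto ·  [P7 ends]

BFS fail/out derivation:
  n1('a'): parent n0 fail=0; on 'a' 0 → fail=0;  out ∅∪∅=∅
  n6('c'): parent n0 fail=0; on 'c' 0 → fail=0;  out ∅∪∅=∅
  n13('d'): parent n0 fail=0; on 'd' 0 → fail=0;  out {3}∪∅={3}
  n16('b'): parent n0 fail=0; on 'b' 0 → fail=0;  out ∅∪∅=∅
  n20('e'): parent n0 fail=0; on 'e' 0 → fail=0;  out ∅∪∅=∅
  n2('ae'): parent n1 fail=0; on 'e' 0 → fail=20;  out ∅∪∅=∅
  n7('cc'): parent n6 fail=0; on 'c' 0 → fail=6;  out {1}∪∅={1}
  n8('ab'): parent n1 fail=0; on 'b' 0 → fail=16;  out ∅∪∅=∅
  n14('ca'): parent n6 fail=0; on 'a' 0 → fail=1;  out ∅∪∅=∅
  n17('bb'): parent n16 fail=0; on 'b' 0 → fail=16;  out ∅∪∅=∅
  n21('ee'): parent n20 fail=0; on 'e' 0 → fail=20;  out {6}∪∅={6}
  n22('ba'): parent n16 fail=0; on 'a' 0 → fail=1;  out ∅∪∅=∅
  n3('aea'): parent n2 fail=20; on 'a' 20→0 → fail=1;  out ∅∪∅=∅
  n9('abb'): parent n8 fail=16; on 'b' 16 → fail=17;  out ∅∪∅=∅
  n15('cac'): parent n14 fail=1; on 'c' 1→0 → fail=6;  out {4}∪∅={4}
  n18('bba'): parent n17 fail=16; on 'a' 16 → fail=22;  out ∅∪∅=∅
  n23('bae'): parent n22 fail=1; on 'e' 1 → fail=2;  out {7}∪∅={7}
  n4('aeac'): parent n3 fail=1; on 'c' 1→0 → fail=6;  out ∅∪∅=∅
  n10('abbb'): parent n9 fail=17; on 'b' 17→16 → fail=17;  out ∅∪∅=∅
  n19('bbae'): parent n18 fail=22; on 'e' 22 → fail=23;  out {5}∪{7}={5,7}
  n5('aeacd'): parent n4 fail=6; on 'd' 6→0 → fail=13;  out {0}∪{3}={0,3}
  n11('abbba'): parent n10 fail=17; on 'a' 17 → fail=18;  out ∅∪∅=∅
  n12('abbbae'): parent n11 fail=18; on 'e' 18 → fail=19;  out {2}∪{5,7}={2,5,7}

Run:
pos 0 'c': at 6
pos 1 'c': at 7  → match P1@[0:1]
pos 2 'c': at 7 (fail-walked)  → match P1@[1:2]
pos 3 'a': at 14 (fail-walked)
pos 4 'c': at 15  → match P4@[2:4]
pos 5 'a': at 14 (fail-walked)
pos 6 'e': at 2 (fail-walked)
pos 7 'a': at 3
pos 8 'c': at 4
pos 9 'd': at 5  → match P0@[5:9],P3@[9:9]
pos 10 'b': at 16 (fail-walked)
pos 11 'a': at 22
pos 12 'e': at 23  → match P7@[10:12]
pos 13 'b': at 16 (fail-walked)
pos 14 'b': at 17
pos 15 'b': at 17 (fail-walked)
pos 16 'a': at 18
pos 17 'e': at 19  → match P5@[14:17],P7@[15:17]
pos 18 'd': at 13 (fail-walked)  → match P3@[18:18]
pos 19 'c': at 6 (fail-walked)
pos 20 'c': at 7  → match P1@[19:20]

Matches: [[1,1],[2,1],[4,4],[9,0],[9,3],[12,7],[17,5],[17,7],[18,3],[20,1]]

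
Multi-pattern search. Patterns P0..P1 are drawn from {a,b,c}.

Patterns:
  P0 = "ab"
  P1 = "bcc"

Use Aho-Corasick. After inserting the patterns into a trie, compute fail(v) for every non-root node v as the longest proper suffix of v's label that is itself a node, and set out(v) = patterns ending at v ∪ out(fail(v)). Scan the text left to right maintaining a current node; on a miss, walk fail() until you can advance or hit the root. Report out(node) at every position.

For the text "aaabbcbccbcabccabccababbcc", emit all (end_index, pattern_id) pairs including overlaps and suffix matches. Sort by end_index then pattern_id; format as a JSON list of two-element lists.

Construct AC machine:
Trie nodes:
  n0 'ε': a→1 b→3
  n1 'a': b→2
  n2 'ab': ·  ←P0
  n3 'b': c→4
  n4 'bc': c→5
  n5 'bcc': ·  ←P1

BFS fail/out derivation:
  fail(1) 'a': from fail(0)=0 chase 'a': 0 ⇒ 0;  out=∅∪out(0)=∅
  fail(3) 'b': from fail(0)=0 chase 'b': 0 ⇒ 0;  out=∅∪out(0)=∅
  fail(2) 'ab': from fail(1)=0 chase 'b': 0 ⇒ 3;  out={0}∪out(3)={0}
  fail(4) 'bc': from fail(3)=0 chase 'c': 0 ⇒ 0;  out=∅∪out(0)=∅
  fail(5) 'bcc': from fail(4)=0 chase 'c': 0 ⇒ 0;  out={1}∪out(0)={1}

Scan:
pos 0 'a': at 1
pos 1 'a': at 1 (via fail)
pos 2 'a': at 1 (via fail)
pos 3 'b': at 2  → match P0@[2:3]
pos 4 'b': at 3 (via fail)
pos 5 'c': at 4
pos 6 'b': at 3 (via fail)
pos 7 'c': at 4
pos 8 'c': at 5  → match P1@[6:8]
pos 9 'b': at 3 (via fail)
pos 10 'c': at 4
pos 11 'a': at 1 (via fail)
pos 12 'b': at 2  → match P0@[11:12]
pos 13 'c': at 4 (via fail)
pos 14 'c': at 5  → match P1@[12:14]
pos 15 'a': at 1 (via fail)
pos 16 'b': at 2  → match P0@[15:16]
pos 17 'c': at 4 (via fail)
pos 18 'c': at 5  → match P1@[16:18]
pos 19 'a': at 1 (via fail)
pos 20 'b': at 2  → match P0@[19:20]
pos 21 'a': at 1 (via fail)
pos 22 'b': at 2  → match P0@[21:22]
pos 23 'b': at 3 (via fail)
pos 24 'c': at 4
pos 25 'c': at 5  → match P1@[23:25]

Matches: [[3,0],[8,1],[12,0],[14,1],[16,0],[18,1],[20,0],[22,0],[25,1]]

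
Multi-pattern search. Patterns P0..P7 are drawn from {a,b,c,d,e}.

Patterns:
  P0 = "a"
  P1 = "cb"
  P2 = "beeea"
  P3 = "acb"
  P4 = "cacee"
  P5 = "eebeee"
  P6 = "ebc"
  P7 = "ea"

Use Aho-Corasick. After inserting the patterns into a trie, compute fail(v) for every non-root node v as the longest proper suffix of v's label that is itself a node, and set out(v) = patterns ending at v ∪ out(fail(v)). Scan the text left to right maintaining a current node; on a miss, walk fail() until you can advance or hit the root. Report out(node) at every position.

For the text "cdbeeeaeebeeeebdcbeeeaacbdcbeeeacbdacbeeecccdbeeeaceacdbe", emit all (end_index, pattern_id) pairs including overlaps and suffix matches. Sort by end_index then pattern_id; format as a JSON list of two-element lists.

Construct AC machine:
Trie nodes:
  0='ε' goto a→1 b→4 c→2 e→15
  1='a' goto c→9  ←P0
  2='c' goto a→11 b→3
  3='cb' goto ·  ←P1
  4='b' goto e→5
  5='be' goto e→6
  6='bee' goto e→7
  7='beee' goto a→8
  8='beeea' goto ·  ←P2
  9='ac' goto b→10
  10='acb' goto ·  ←P3
  11='ca' goto c→12
  12='cac' goto e→13
  13='cace' goto e→14
  14='cacee' goto ·  ←P4
  15='e' goto a→23 b→21 e→16
  16='ee' goto b→17
  17='eeb' goto e→18
  18='eebe' goto e→19
  19='eebee' goto e→20
  20='eebeee' goto ·  ←P5
  21='eb' goto c→22
  22='ebc' goto ·  ←P6
  23='ea' goto ·  ←P7

Failure links (BFS by depth):
  n1('a'): parent n0 fail=0; on 'a' 0 → fail=0;  out {0}∪∅={0}
  n2('c'): parent n0 fail=0; on 'c' 0 → fail=0;  out ∅∪∅=∅
  n4('b'): parent n0 fail=0; on 'b' 0 → fail=0;  out ∅∪∅=∅
  n15('e'): parent n0 fail=0; on 'e' 0 → fail=0;  out ∅∪∅=∅
  n3('cb'): parent n2 fail=0; on 'b' 0 → fail=4;  out {1}∪∅={1}
  n5('be'): parent n4 fail=0; on 'e' 0 → fail=15;  out ∅∪∅=∅
  n9('ac'): parent n1 fail=0; on 'c' 0 → fail=2;  out ∅∪∅=∅
  n11('ca'): parent n2 fail=0; on 'a' 0 → fail=1;  out ∅∪{0}={0}
  n16('ee'): parent n15 fail=0; on 'e' 0 → fail=15;  out ∅∪∅=∅
  n21('eb'): parent n15 fail=0; on 'b' 0 → fail=4;  out ∅∪∅=∅
  n23('ea'): parent n15 fail=0; on 'a' 0 → fail=1;  out {7}∪{0}={0,7}
  n6('bee'): parent n5 fail=15; on 'e' 15 → fail=16;  out ∅∪∅=∅
  n10('acb'): parent n9 fail=2; on 'b' 2 → fail=3;  out {3}∪{1}={1,3}
  n12('cac'): parent n11 fail=1; on 'c' 1 → fail=9;  out ∅∪∅=∅
  n17('eeb'): parent n16 fail=15; on 'b' 15 → fail=21;  out ∅∪∅=∅
  n22('ebc'): parent n21 fail=4; on 'c' 4→0 → fail=2;  out {6}∪∅={6}
  n7('beee'): parent n6 fail=16; on 'e' 16→15 → fail=16;  out ∅∪∅=∅
  n13('cace'): parent n12 fail=9; on 'e' 9→2→0 → fail=15;  out ∅∪∅=∅
  n18('eebe'): parent n17 fail=21; on 'e' 21→4 → fail=5;  out ∅∪∅=∅
  n8('beeea'): parent n7 fail=16; on 'a' 16→15 → fail=23;  out {2}∪{0,7}={0,2,7}
  n14('cacee'): parent n13 fail=15; on 'e' 15 → fail=16;  out {4}∪∅={4}
  n19('eebee'): parent n18 fail=5; on 'e' 5 → fail=6;  out ∅∪∅=∅
  n20('eebeee'): parent n19 fail=6; on 'e' 6 → fail=7;  out {5}∪∅={5}

Scan:
i=0 'c': node 0→2
i=1 'd': node 2→0 (fail-walked)
i=2 'b': node 0→4
i=3 'e': node 4→5
i=4 'e': node 5→6
i=5 'e': node 6→7
i=6 'a': node 7→8  emit P0@[6:6],P2@[2:6],P7@[5:6]
i=7 'e': node 8→15 (fail-walked)
i=8 'e': node 15→16
i=9 'b': node 16→17
i=10 'e': node 17→18
i=11 'e': node 18→19
i=12 'e': node 19→20  emit P5@[7:12]
i=13 'e': node 20→16 (fail-walked)
i=14 'b': node 16→17
i=15 'd': node 17→0 (fail-walked)
i=16 'c': node 0→2
i=17 'b': node 2→3  emit P1@[16:17]
i=18 'e': node 3→5 (fail-walked)
i=19 'e': node 5→6
i=20 'e': node 6→7
i=21 'a': node 7→8  emit P0@[21:21],P2@[17:21],P7@[20:21]
i=22 'a': node 8→1 (fail-walked)  emit P0@[22:22]
i=23 'c': node 1→9
i=24 'b': node 9→10  emit P1@[23:24],P3@[22:24]
i=25 'd': node 10→0 (fail-walked)
i=26 'c': node 0→2
i=27 'b': node 2→3  emit P1@[26:27]
i=28 'e': node 3→5 (fail-walked)
i=29 'e': node 5→6
i=30 'e': node 6→7
i=31 'a': node 7→8  emit P0@[31:31],P2@[27:31],P7@[30:31]
i=32 'c': node 8→9 (fail-walked)
i=33 'b': node 9→10  emit P1@[32:33],P3@[31:33]
i=34 'd': node 10→0 (fail-walked)
i=35 'a': node 0→1  emit P0@[35:35]
i=36 'c': node 1→9
i=37 'b': node 9→10  emit P1@[36:37],P3@[35:37]
i=38 'e': node 10→5 (fail-walked)
i=39 'e': node 5→6
i=40 'e': node 6→7
i=41 'c': node 7→2 (fail-walked)
i=42 'c': node 2→2 (fail-walked)
i=43 'c': node 2→2 (fail-walked)
i=44 'd': node 2→0 (fail-walked)
i=45 'b': node 0→4
i=46 'e': node 4→5
i=47 'e': node 5→6
i=48 'e': node 6→7
i=49 'a': node 7→8  emit P0@[49:49],P2@[45:49],P7@[48:49]
i=50 'c': node 8→9 (fail-walked)
i=51 'e': node 9→15 (fail-walked)
i=52 'a': node 15→23  emit P0@[52:52],P7@[51:52]
i=53 'c': node 23→9 (fail-walked)
i=54 'd': node 9→0 (fail-walked)
i=55 'b': node 0→4
i=56 'e': node 4→5

Result: [[6,0],[6,2],[6,7],[12,5],[17,1],[21,0],[21,2],[21,7],[22,0],[24,1],[24,3],[27,1],[31,0],[31,2],[31,7],[33,1],[33,3],[35,0],[37,1],[37,3],[49,0],[49,2],[49,7],[52,0],[52,7]]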